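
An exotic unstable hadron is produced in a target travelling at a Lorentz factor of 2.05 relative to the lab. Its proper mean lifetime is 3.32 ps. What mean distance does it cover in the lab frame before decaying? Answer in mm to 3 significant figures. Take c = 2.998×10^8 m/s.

β = √(1 − 1/γ²) = √(1 − 1/2.05²) = 0.87295
Dilated lifetime: Δt = γτ₀ = 2.05 × 3.32 ps = 6.8060 ps
d = vΔt = 0.87295c × 6.8060 ps = 2.6171×10^8 m/s × 6.8060×10^-12 s = 1.78 mm

d ≈ 1.78 mm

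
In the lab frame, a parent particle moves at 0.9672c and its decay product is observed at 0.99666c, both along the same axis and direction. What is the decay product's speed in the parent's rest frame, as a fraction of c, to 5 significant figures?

u' ≈ 0.81764c

Inverse velocity addition: u' = (u − v)/(1 − uv/c²)
= (0.99666 − 0.9672)/(1 − 0.99666×0.9672) = 0.029460/0.03603045 = 0.81764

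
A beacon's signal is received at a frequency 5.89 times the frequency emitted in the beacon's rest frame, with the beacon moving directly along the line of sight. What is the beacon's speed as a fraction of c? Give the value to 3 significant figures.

f_obs/f_src = √((1+β)/(1−β)) = 5.89  ⇒  (1+β)/(1−β) = 34.692
β = |1 − D²|/(1 + D²) = |1 − 34.692|/(1 + 34.692) = 0.944

β ≈ 0.944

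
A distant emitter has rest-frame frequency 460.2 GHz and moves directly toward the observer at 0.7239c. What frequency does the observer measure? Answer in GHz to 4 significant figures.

Relativistic Doppler: f_obs = f_src √((1+β)/(1−β))
= 460.2 × √(1.72390/0.276100) = 460.2 × 2.49875 = 1150 GHz

f_obs ≈ 1150 GHz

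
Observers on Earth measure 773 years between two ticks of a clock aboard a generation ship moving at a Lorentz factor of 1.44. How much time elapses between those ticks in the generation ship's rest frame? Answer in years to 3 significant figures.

γ = 1.44 (given)
Proper time: τ₀ = Δt/γ = 773/1.44 = 537 years

τ₀ ≈ 537 years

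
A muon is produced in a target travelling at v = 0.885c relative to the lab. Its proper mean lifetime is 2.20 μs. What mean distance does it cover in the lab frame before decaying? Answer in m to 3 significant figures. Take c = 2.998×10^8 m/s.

d ≈ 1250 m

γ = 1/√(1 − 0.885²) = 2.1478
Dilated lifetime: Δt = γτ₀ = 2.1478 × 2.20 μs = 4.7252 μs
d = vΔt = 0.885c × 4.7252 μs = 2.6532×10^8 m/s × 4.7252×10^-6 s = 1250 m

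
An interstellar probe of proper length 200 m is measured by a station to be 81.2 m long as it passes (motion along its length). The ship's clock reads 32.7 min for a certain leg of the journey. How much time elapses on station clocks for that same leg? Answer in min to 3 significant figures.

Length contraction ⇒ γ = L₀/L = 200/81.2 = 2.4631
Time dilation: Δt = γτ₀ = 2.4631 × 32.7 min = 80.5 min

Δt ≈ 80.5 min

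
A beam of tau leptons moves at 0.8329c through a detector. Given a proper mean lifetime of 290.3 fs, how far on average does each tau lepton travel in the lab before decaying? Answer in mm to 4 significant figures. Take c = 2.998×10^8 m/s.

d ≈ 0.1310 mm

γ = 1/√(1 − 0.8329²) = 1.80693
Dilated lifetime: Δt = γτ₀ = 1.80693 × 290.3 fs = 524.553 fs
d = vΔt = 0.8329c × 524.553 fs = 2.49703×10^8 m/s × 5.24553×10^-13 s = 0.1310 mm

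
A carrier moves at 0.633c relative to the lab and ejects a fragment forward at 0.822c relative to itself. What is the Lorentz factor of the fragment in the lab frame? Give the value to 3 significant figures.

u_lab = (0.822 + 0.633)/(1 + 0.822×0.633) = 1.455/1.52033 = 0.957032
γ = 1/√(1 − 0.957032²) = 3.45

γ ≈ 3.45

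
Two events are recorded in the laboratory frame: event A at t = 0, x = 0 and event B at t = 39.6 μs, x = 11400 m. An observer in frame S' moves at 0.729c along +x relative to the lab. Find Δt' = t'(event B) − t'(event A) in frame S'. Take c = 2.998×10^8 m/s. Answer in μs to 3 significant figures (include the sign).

Δt' ≈ 17.4 μs

γ = 1/√(1 − 0.729²) = 1.4609
Δt' = γ(Δt − vΔx/c²) = 1.4609 × (39.6 μs − 0.729×11400 m / (2.998×10^8 m/s))
= 1.4609 × (11.880 μs) = 17.4 μs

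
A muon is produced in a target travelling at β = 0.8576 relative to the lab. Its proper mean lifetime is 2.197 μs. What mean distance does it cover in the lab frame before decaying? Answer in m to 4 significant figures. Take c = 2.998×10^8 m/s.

γ = 1/√(1 − 0.8576²) = 1.94433
Dilated lifetime: Δt = γτ₀ = 1.94433 × 2.197 μs = 4.27168 μs
d = vΔt = 0.8576c × 4.27168 μs = 2.57108×10^8 m/s × 4.27168×10^-6 s = 1098 m

d ≈ 1098 m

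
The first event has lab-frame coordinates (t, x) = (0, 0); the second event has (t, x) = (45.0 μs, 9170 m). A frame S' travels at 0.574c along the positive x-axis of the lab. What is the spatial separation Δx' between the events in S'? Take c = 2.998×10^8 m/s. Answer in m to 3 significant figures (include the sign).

Δx' ≈ 1740 m

γ = 1/√(1 − 0.574²) = 1.2212
Δx' = γ(Δx − vΔt) = 1.2212 × (9170 m − 0.574×(2.998×10^8 m/s)×45.0×10^-6 s)
= 1.2212 × (1426.2 m) = 1740 m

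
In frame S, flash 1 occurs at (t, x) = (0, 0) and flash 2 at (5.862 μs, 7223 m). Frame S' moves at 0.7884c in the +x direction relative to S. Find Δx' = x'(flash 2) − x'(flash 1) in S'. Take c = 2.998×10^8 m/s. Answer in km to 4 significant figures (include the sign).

γ = 1/√(1 − 0.7884²) = 1.62559
Δx' = γ(Δx − vΔt) = 1.62559 × (7223 m − 0.7884×(2.998×10^8 m/s)×5.862×10^-6 s)
= 1.62559 × (5837.44 m) = 9.489 km

Δx' ≈ 9.489 km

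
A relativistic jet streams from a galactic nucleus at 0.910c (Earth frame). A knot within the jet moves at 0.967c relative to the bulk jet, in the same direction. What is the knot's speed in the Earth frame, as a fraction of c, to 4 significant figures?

u ≈ 0.9984c

Relativistic velocity addition: u = (u' + v)/(1 + u'v/c²)
= (0.967 + 0.910)/(1 + 0.967×0.910) = 1.877/1.87997 = 0.9984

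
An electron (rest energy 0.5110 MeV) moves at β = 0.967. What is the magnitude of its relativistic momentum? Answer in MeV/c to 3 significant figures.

p ≈ 1.94 MeV/c

γ = 1/√(1 − 0.967²) = 3.9250
p = γβm₀c = 3.9250 × 0.967 × 0.5110 MeV/c = 1.94 MeV/c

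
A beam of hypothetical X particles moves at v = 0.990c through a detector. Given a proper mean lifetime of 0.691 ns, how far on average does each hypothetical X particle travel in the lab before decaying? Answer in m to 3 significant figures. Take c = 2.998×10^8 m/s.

d ≈ 1.45 m

γ = 1/√(1 − 0.990²) = 7.0888
Dilated lifetime: Δt = γτ₀ = 7.0888 × 0.691 ns = 4.8984 ns
d = vΔt = 0.990c × 4.8984 ns = 2.9680×10^8 m/s × 4.8984×10^-9 s = 1.45 m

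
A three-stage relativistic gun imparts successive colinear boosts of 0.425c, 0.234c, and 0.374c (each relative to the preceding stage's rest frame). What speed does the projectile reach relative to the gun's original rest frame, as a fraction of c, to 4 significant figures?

u ≈ 0.7951c

Compose boost 2: (0.234 + 0.425)/(1 + 0.234×0.425) = 0.6590/1.09945 = 0.599391
Compose boost 3: (0.374 + 0.599391)/(1 + 0.374×0.599391) = 0.973391/1.22417 = 0.7951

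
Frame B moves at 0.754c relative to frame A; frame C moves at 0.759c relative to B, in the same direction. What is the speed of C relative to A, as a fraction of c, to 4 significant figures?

u ≈ 0.9623c

Compose boost 2: (0.759 + 0.754)/(1 + 0.759×0.754) = 1.513/1.57229 = 0.9623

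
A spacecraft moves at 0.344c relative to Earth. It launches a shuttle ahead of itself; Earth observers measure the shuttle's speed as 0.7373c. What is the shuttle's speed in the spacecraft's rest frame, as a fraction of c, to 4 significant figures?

u' ≈ 0.5270c

Inverse velocity addition: u' = (u − v)/(1 − uv/c²)
= (0.7373 − 0.344)/(1 − 0.7373×0.344) = 0.3933/0.746369 = 0.5270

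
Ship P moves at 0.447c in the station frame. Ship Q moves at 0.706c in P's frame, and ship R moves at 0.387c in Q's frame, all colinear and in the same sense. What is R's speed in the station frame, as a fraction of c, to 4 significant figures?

u ≈ 0.9434c

Compose boost 2: (0.706 + 0.447)/(1 + 0.706×0.447) = 1.153/1.31558 = 0.876418
Compose boost 3: (0.387 + 0.876418)/(1 + 0.387×0.876418) = 1.26342/1.33917 = 0.9434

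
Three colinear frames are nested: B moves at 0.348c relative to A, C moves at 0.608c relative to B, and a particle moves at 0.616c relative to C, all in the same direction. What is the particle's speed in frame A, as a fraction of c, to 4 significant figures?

u ≈ 0.9455c

Compose boost 2: (0.608 + 0.348)/(1 + 0.608×0.348) = 0.9560/1.21158 = 0.789050
Compose boost 3: (0.616 + 0.789050)/(1 + 0.616×0.789050) = 1.40505/1.48605 = 0.9455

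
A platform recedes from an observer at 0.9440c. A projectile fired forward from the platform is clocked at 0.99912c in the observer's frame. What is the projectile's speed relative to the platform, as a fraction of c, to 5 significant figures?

Inverse velocity addition: u' = (u − v)/(1 − uv/c²)
= (0.99912 − 0.9440)/(1 − 0.99912×0.9440) = 0.055120/0.05683072 = 0.96990

u' ≈ 0.96990c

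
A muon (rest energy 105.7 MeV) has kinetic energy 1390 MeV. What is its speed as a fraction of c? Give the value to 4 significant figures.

β ≈ 0.9975

γ = 1 + K/(m₀c²) = 1 + 1390/105.7 = 14.1504
β = √(1 − 1/γ²) = 0.9975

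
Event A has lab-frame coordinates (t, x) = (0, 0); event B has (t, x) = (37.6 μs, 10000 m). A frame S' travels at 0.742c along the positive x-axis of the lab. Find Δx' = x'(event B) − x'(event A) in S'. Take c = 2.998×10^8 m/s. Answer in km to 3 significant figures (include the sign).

Δx' ≈ 2.44 km

γ = 1/√(1 − 0.742²) = 1.4916
Δx' = γ(Δx − vΔt) = 1.4916 × (10000 m − 0.742×(2.998×10^8 m/s)×37.6×10^-6 s)
= 1.4916 × (1635.8 m) = 2.44 km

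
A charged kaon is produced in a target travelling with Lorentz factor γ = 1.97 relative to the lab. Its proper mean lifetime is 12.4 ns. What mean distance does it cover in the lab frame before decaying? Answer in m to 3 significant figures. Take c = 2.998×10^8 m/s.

β = √(1 − 1/γ²) = √(1 − 1/1.97²) = 0.86158
Dilated lifetime: Δt = γτ₀ = 1.97 × 12.4 ns = 24.428 ns
d = vΔt = 0.86158c × 24.428 ns = 2.5830×10^8 m/s × 2.4428×10^-8 s = 6.31 m

d ≈ 6.31 m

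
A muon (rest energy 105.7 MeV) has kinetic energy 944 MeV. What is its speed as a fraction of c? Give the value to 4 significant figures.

β ≈ 0.9949

γ = 1 + K/(m₀c²) = 1 + 944/105.7 = 9.93094
β = √(1 − 1/γ²) = 0.9949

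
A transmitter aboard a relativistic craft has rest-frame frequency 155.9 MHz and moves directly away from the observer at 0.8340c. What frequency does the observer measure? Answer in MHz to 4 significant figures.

f_obs ≈ 46.90 MHz

Relativistic Doppler: f_obs = f_src √((1−β)/(1+β))
= 155.9 × √(0.166000/1.83400) = 155.9 × 0.300853 = 46.90 MHz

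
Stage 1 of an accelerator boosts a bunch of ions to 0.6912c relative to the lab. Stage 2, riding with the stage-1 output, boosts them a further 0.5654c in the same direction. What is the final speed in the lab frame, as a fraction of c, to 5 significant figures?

u ≈ 0.90351c

Compose boost 2: (0.5654 + 0.6912)/(1 + 0.5654×0.6912) = 1.2566/1.390804 = 0.90351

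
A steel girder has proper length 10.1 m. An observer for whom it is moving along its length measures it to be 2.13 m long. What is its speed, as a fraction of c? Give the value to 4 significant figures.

β ≈ 0.9775

γ = L₀/L = 10.1/2.13 = 4.74178
β = √(1 − 1/γ²) = 0.9775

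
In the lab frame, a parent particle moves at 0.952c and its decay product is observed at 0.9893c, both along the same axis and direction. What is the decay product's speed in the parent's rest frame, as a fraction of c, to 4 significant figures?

u' ≈ 0.6410c

Inverse velocity addition: u' = (u − v)/(1 − uv/c²)
= (0.9893 − 0.952)/(1 − 0.9893×0.952) = 0.03730/0.0581864 = 0.6410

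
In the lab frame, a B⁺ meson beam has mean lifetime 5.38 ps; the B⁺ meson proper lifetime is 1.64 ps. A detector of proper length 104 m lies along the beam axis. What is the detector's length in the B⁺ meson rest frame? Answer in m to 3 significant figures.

L ≈ 31.7 m

Time dilation ⇒ γ = Δt/τ₀ = 5.38/1.64 = 3.2805
Length contraction: L = L₀/γ = 104/3.2805 = 31.7 m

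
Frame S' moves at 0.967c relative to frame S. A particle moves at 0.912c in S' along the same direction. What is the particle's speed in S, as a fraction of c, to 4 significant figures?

Relativistic velocity addition: u = (u' + v)/(1 + u'v/c²)
= (0.912 + 0.967)/(1 + 0.912×0.967) = 1.879/1.88190 = 0.9985

u ≈ 0.9985c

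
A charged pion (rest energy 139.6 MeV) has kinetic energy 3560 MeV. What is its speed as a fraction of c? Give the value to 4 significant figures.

β ≈ 0.9993

γ = 1 + K/(m₀c²) = 1 + 3560/139.6 = 26.5014
β = √(1 − 1/γ²) = 0.9993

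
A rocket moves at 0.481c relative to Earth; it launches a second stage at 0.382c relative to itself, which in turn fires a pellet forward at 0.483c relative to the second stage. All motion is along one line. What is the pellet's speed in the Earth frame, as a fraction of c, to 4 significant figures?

u ≈ 0.8964c

Compose boost 2: (0.382 + 0.481)/(1 + 0.382×0.481) = 0.8630/1.18374 = 0.729044
Compose boost 3: (0.483 + 0.729044)/(1 + 0.483×0.729044) = 1.21204/1.35213 = 0.8964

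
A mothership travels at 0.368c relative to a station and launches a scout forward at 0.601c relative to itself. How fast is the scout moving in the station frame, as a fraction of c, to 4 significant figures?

Compose boost 2: (0.601 + 0.368)/(1 + 0.601×0.368) = 0.9690/1.22117 = 0.7935

u ≈ 0.7935c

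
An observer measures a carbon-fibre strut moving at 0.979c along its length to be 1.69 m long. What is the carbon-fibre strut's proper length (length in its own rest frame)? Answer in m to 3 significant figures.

γ = 1/√(1 − 0.979²) = 4.9053
L₀ = γL = 4.9053 × 1.69 = 8.29 m

L₀ ≈ 8.29 m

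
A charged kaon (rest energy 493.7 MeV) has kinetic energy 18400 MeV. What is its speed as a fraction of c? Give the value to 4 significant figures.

γ = 1 + K/(m₀c²) = 1 + 18400/493.7 = 38.2696
β = √(1 − 1/γ²) = 0.9997

β ≈ 0.9997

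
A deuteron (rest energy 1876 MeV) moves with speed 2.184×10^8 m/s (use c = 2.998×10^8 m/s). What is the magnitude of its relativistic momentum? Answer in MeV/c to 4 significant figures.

β = v/c = 2.184×10^8 / 2.998×10^8 = 0.728486
γ = 1/√(1 − 0.728486²) = 1.45972
p = γβm₀c = 1.45972 × 0.728486 × 1876 MeV/c = 1995 MeV/c

p ≈ 1995 MeV/c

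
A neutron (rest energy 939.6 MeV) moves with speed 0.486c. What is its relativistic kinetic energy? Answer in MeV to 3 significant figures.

K ≈ 136 MeV

γ = 1/√(1 − 0.486²) = 1.1442
K = (γ − 1)m₀c² = (1.1442 − 1) × 939.6 MeV = 0.14422 × 939.6 MeV = 136 MeV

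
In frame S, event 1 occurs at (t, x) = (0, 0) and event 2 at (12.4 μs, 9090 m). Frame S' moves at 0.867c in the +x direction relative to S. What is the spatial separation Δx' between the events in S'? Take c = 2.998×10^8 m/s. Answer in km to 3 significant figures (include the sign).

γ = 1/√(1 − 0.867²) = 2.0068
Δx' = γ(Δx − vΔt) = 2.0068 × (9090 m − 0.867×(2.998×10^8 m/s)×12.4×10^-6 s)
= 2.0068 × (5866.9 m) = 11.8 km

Δx' ≈ 11.8 km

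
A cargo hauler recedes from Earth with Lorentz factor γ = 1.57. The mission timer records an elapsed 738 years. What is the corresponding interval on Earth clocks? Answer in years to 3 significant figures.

Δt ≈ 1160 years

γ = 1.57 (given)
Time dilation: Δt = γτ₀ = 1.57 × 738 years = 1160 years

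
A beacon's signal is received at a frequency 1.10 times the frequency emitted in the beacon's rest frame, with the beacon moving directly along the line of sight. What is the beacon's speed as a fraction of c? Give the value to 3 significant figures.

f_obs/f_src = √((1+β)/(1−β)) = 1.10  ⇒  (1+β)/(1−β) = 1.2100
β = |1 − D²|/(1 + D²) = |1 − 1.2100|/(1 + 1.2100) = 0.0950

β ≈ 0.0950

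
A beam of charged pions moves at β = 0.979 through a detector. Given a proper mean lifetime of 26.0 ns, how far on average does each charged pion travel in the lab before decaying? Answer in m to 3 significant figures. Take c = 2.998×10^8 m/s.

d ≈ 37.4 m

γ = 1/√(1 − 0.979²) = 4.9053
Dilated lifetime: Δt = γτ₀ = 4.9053 × 26.0 ns = 127.54 ns
d = vΔt = 0.979c × 127.54 ns = 2.9350×10^8 m/s × 1.2754×10^-7 s = 37.4 m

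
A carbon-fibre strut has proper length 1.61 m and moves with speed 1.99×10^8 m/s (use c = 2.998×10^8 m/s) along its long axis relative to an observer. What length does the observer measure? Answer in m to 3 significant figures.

L ≈ 1.20 m

β = v/c = 1.99×10^8 / 2.998×10^8 = 0.66378
γ = 1/√(1 − 0.66378²) = 1.3370
Length contraction: L = L₀/γ = 1.61/1.3370 = 1.20 m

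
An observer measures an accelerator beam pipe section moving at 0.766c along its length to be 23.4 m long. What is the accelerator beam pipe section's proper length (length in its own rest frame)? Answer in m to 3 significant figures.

γ = 1/√(1 − 0.766²) = 1.5556
L₀ = γL = 1.5556 × 23.4 = 36.4 m

L₀ ≈ 36.4 m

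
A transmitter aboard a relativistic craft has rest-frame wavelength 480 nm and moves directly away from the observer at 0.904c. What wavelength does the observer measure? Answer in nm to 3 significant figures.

λ_obs ≈ 2140 nm

Relativistic Doppler: λ_obs = λ_src √((1+β)/(1−β))
= 480 × √(1.9040/0.096000) = 480 × 4.4535 = 2140 nm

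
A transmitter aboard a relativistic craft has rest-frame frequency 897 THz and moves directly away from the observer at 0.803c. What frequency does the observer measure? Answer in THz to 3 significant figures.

Relativistic Doppler: f_obs = f_src √((1−β)/(1+β))
= 897 × √(0.19700/1.8030) = 897 × 0.33055 = 297 THz

f_obs ≈ 297 THz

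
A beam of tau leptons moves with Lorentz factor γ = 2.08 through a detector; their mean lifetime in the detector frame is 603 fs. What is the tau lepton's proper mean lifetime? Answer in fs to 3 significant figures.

τ₀ ≈ 290 fs

γ = 2.08 (given)
Proper time: τ₀ = Δt/γ = 603/2.08 = 290 fs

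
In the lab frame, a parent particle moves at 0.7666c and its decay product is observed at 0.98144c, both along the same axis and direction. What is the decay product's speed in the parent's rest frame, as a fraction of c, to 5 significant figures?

Inverse velocity addition: u' = (u − v)/(1 − uv/c²)
= (0.98144 − 0.7666)/(1 − 0.98144×0.7666) = 0.21484/0.2476281 = 0.86759

u' ≈ 0.86759c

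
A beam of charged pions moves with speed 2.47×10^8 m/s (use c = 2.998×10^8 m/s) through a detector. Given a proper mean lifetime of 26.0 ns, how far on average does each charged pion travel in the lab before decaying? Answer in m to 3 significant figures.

d ≈ 11.3 m

β = v/c = 2.47×10^8 / 2.998×10^8 = 0.82388
γ = 1/√(1 − 0.82388²) = 1.7644
Dilated lifetime: Δt = γτ₀ = 1.7644 × 26.0 ns = 45.875 ns
d = vΔt = 0.82388c × 45.875 ns = 2.4700×10^8 m/s × 4.5875×10^-8 s = 11.3 m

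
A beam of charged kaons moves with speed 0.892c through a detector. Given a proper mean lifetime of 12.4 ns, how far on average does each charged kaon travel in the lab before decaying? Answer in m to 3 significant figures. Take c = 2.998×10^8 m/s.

d ≈ 7.34 m

γ = 1/√(1 − 0.892²) = 2.2122
Dilated lifetime: Δt = γτ₀ = 2.2122 × 12.4 ns = 27.431 ns
d = vΔt = 0.892c × 27.431 ns = 2.6742×10^8 m/s × 2.7431×10^-8 s = 7.34 m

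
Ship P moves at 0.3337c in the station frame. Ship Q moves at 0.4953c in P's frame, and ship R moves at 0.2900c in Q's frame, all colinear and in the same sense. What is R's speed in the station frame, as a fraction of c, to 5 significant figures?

u ≈ 0.83015c

Compose boost 2: (0.4953 + 0.3337)/(1 + 0.4953×0.3337) = 0.82900/1.165282 = 0.7114160
Compose boost 3: (0.2900 + 0.7114160)/(1 + 0.2900×0.7114160) = 1.001416/1.206311 = 0.83015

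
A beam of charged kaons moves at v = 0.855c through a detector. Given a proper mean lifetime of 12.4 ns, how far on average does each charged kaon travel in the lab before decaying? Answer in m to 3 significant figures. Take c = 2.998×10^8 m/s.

d ≈ 6.13 m

γ = 1/√(1 − 0.855²) = 1.9282
Dilated lifetime: Δt = γτ₀ = 1.9282 × 12.4 ns = 23.909 ns
d = vΔt = 0.855c × 23.909 ns = 2.5633×10^8 m/s × 2.3909×10^-8 s = 6.13 m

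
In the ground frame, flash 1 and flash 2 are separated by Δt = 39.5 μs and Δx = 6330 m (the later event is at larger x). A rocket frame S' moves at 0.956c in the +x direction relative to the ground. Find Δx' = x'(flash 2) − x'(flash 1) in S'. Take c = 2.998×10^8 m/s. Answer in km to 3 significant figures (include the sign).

γ = 1/√(1 − 0.956²) = 3.4087
Δx' = γ(Δx − vΔt) = 3.4087 × (6330 m − 0.956×(2.998×10^8 m/s)×39.5×10^-6 s)
= 3.4087 × (-4991.0 m) = -17.0 km

Δx' ≈ -17.0 km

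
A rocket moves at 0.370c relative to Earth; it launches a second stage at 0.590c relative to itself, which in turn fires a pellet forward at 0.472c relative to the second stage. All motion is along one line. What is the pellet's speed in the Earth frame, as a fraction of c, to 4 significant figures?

u ≈ 0.9184c

Compose boost 2: (0.590 + 0.370)/(1 + 0.590×0.370) = 0.9600/1.21830 = 0.787983
Compose boost 3: (0.472 + 0.787983)/(1 + 0.472×0.787983) = 1.25998/1.37193 = 0.9184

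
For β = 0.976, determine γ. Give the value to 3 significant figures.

γ ≈ 4.59

γ = 1/√(1 − β²) = 1/√(1 − 0.976²) = 1/√(0.047424) = 4.59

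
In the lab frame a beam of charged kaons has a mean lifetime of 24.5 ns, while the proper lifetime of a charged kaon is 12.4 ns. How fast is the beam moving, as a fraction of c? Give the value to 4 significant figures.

β ≈ 0.8625

γ = Δt/τ₀ = 24.5/12.4 = 1.97581
β = √(1 − 1/γ²) = √(1 − 1/1.97581²) = 0.8625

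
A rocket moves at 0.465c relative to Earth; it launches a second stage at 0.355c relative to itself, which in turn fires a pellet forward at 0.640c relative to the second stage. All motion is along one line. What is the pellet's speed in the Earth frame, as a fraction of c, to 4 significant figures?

u ≈ 0.9265c

Compose boost 2: (0.355 + 0.465)/(1 + 0.355×0.465) = 0.8200/1.16508 = 0.703817
Compose boost 3: (0.640 + 0.703817)/(1 + 0.640×0.703817) = 1.34382/1.45044 = 0.9265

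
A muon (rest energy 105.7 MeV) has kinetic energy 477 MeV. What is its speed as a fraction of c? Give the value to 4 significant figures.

β ≈ 0.9834

γ = 1 + K/(m₀c²) = 1 + 477/105.7 = 5.51277
β = √(1 − 1/γ²) = 0.9834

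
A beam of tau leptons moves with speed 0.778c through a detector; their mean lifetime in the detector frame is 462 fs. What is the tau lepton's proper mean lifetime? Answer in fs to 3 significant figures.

τ₀ ≈ 290 fs

γ = 1/√(1 − 0.778²) = 1.5917
Proper time: τ₀ = Δt/γ = 462/1.5917 = 290 fs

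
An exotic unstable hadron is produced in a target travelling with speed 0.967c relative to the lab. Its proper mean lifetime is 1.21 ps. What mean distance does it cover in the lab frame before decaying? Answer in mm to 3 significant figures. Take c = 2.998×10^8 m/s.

γ = 1/√(1 − 0.967²) = 3.9250
Dilated lifetime: Δt = γτ₀ = 3.9250 × 1.21 ps = 4.7493 ps
d = vΔt = 0.967c × 4.7493 ps = 2.8991×10^8 m/s × 4.7493×10^-12 s = 1.38 mm

d ≈ 1.38 mm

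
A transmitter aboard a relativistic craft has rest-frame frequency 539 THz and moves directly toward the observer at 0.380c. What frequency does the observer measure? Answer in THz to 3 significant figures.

f_obs ≈ 804 THz

Relativistic Doppler: f_obs = f_src √((1+β)/(1−β))
= 539 × √(1.3800/0.62000) = 539 × 1.4919 = 804 THz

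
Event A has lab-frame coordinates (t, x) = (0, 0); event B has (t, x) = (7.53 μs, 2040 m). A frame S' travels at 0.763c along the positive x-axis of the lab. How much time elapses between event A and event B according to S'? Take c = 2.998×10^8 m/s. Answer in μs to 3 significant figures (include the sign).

γ = 1/√(1 − 0.763²) = 1.5470
Δt' = γ(Δt − vΔx/c²) = 1.5470 × (7.53 μs − 0.763×2040 m / (2.998×10^8 m/s))
= 1.5470 × (2.3381 μs) = 3.62 μs

Δt' ≈ 3.62 μs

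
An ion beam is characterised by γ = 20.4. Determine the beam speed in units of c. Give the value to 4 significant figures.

β = √(1 − 1/γ²) = √(1 − 1/20.4²) = √(0.997597) = 0.9988

β ≈ 0.9988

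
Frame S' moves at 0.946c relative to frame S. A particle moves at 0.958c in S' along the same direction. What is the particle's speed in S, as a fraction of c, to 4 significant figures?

Relativistic velocity addition: u = (u' + v)/(1 + u'v/c²)
= (0.958 + 0.946)/(1 + 0.958×0.946) = 1.904/1.90627 = 0.9988

u ≈ 0.9988c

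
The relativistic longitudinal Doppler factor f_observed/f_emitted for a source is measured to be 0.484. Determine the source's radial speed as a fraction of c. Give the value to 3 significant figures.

β ≈ 0.620

f_obs/f_src = √((1−β)/(1+β)) = 0.484  ⇒  (1−β)/(1+β) = 0.23426
β = |1 − D²|/(1 + D²) = |1 − 0.23426|/(1 + 0.23426) = 0.620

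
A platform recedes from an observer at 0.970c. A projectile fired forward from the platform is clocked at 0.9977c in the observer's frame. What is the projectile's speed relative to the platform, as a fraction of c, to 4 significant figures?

u' ≈ 0.8594c

Inverse velocity addition: u' = (u − v)/(1 − uv/c²)
= (0.9977 − 0.970)/(1 − 0.9977×0.970) = 0.02770/0.0322310 = 0.8594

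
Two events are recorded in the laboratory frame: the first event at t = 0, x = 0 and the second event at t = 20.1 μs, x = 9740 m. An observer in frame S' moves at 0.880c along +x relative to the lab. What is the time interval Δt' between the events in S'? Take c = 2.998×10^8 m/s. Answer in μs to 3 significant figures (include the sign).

Δt' ≈ -17.9 μs

γ = 1/√(1 − 0.880²) = 2.1054
Δt' = γ(Δt − vΔx/c²) = 2.1054 × (20.1 μs − 0.880×9740 m / (2.998×10^8 m/s))
= 2.1054 × (-8.4897 μs) = -17.9 μs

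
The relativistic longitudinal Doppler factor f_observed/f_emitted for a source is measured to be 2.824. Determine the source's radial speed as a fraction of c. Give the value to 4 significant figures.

f_obs/f_src = √((1+β)/(1−β)) = 2.824  ⇒  (1+β)/(1−β) = 7.97498
β = |1 − D²|/(1 + D²) = |1 − 7.97498|/(1 + 7.97498) = 0.7772

β ≈ 0.7772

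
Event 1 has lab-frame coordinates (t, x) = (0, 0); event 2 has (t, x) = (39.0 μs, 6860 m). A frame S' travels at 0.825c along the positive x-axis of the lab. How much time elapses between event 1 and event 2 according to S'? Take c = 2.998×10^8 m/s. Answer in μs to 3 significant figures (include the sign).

γ = 1/√(1 − 0.825²) = 1.7695
Δt' = γ(Δt − vΔx/c²) = 1.7695 × (39.0 μs − 0.825×6860 m / (2.998×10^8 m/s))
= 1.7695 × (20.122 μs) = 35.6 μs

Δt' ≈ 35.6 μs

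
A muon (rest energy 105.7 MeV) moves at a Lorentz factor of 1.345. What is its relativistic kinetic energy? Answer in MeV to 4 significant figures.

K ≈ 36.47 MeV

γ = 1.345 (given)
K = (γ − 1)m₀c² = (1.345 − 1) × 105.7 MeV = 0.345000 × 105.7 MeV = 36.47 MeV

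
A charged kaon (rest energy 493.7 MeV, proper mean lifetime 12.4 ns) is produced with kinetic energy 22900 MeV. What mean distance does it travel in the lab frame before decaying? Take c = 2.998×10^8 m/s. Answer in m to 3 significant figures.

γ = 1 + K/(m₀c²) = 1 + 22900/493.7 = 47.384
β = √(1 − 1/γ²) = 0.99978
Dilated lifetime: γτ₀ = 47.384 × 12.4 ns = 587.57 ns
d = βc·γτ₀ = 0.99978 × (2.998×10^8 m/s) × 5.8757×10^-7 s = 176 m

d ≈ 176 m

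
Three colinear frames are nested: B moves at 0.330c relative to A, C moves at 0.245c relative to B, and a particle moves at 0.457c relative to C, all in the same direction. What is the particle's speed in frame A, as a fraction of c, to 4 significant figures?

u ≈ 0.7956c

Compose boost 2: (0.245 + 0.330)/(1 + 0.245×0.330) = 0.5750/1.08085 = 0.531989
Compose boost 3: (0.457 + 0.531989)/(1 + 0.457×0.531989) = 0.988989/1.24312 = 0.7956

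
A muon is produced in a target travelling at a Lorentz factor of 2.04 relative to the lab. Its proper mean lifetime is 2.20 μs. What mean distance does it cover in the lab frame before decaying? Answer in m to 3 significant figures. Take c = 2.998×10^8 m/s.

β = √(1 − 1/γ²) = √(1 − 1/2.04²) = 0.87161
Dilated lifetime: Δt = γτ₀ = 2.04 × 2.20 μs = 4.4880 μs
d = vΔt = 0.87161c × 4.4880 μs = 2.6131×10^8 m/s × 4.4880×10^-6 s = 1170 m

d ≈ 1170 m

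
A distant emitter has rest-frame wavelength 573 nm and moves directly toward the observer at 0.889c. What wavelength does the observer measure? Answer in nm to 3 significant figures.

λ_obs ≈ 139 nm

Relativistic Doppler: λ_obs = λ_src √((1−β)/(1+β))
= 573 × √(0.11100/1.8890) = 573 × 0.24241 = 139 nm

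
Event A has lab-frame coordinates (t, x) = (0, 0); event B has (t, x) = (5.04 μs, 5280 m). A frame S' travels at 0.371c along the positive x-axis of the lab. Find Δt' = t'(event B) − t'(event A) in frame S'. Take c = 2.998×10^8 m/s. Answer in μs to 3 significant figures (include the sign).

γ = 1/√(1 − 0.371²) = 1.0769
Δt' = γ(Δt − vΔx/c²) = 1.0769 × (5.04 μs − 0.371×5280 m / (2.998×10^8 m/s))
= 1.0769 × (-1.4940 μs) = -1.61 μs

Δt' ≈ -1.61 μs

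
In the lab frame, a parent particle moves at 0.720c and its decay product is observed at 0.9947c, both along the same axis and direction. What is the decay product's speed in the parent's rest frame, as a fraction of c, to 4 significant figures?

u' ≈ 0.9679c

Inverse velocity addition: u' = (u − v)/(1 − uv/c²)
= (0.9947 − 0.720)/(1 − 0.9947×0.720) = 0.2747/0.283816 = 0.9679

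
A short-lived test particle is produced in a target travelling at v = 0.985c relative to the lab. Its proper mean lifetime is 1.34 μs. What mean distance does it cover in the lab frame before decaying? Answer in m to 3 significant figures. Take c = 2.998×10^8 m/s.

d ≈ 2290 m

γ = 1/√(1 − 0.985²) = 5.7953
Dilated lifetime: Δt = γτ₀ = 5.7953 × 1.34 μs = 7.7657 μs
d = vΔt = 0.985c × 7.7657 μs = 2.9530×10^8 m/s × 7.7657×10^-6 s = 2290 m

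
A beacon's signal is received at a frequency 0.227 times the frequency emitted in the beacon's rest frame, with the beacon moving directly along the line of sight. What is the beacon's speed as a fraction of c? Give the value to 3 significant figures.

β ≈ 0.902

f_obs/f_src = √((1−β)/(1+β)) = 0.227  ⇒  (1−β)/(1+β) = 0.051529
β = |1 − D²|/(1 + D²) = |1 − 0.051529|/(1 + 0.051529) = 0.902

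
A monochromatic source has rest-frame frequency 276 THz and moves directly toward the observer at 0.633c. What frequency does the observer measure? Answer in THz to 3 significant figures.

Relativistic Doppler: f_obs = f_src √((1+β)/(1−β))
= 276 × √(1.6330/0.36700) = 276 × 2.1094 = 582 THz

f_obs ≈ 582 THz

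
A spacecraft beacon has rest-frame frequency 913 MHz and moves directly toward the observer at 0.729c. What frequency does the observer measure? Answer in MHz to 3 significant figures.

f_obs ≈ 2310 MHz

Relativistic Doppler: f_obs = f_src √((1+β)/(1−β))
= 913 × √(1.7290/0.27100) = 913 × 2.5259 = 2310 MHz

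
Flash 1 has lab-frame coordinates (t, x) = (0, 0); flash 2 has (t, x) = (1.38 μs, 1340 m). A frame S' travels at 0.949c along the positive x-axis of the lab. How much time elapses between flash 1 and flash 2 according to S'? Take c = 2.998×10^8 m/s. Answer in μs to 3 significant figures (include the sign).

γ = 1/√(1 − 0.949²) = 3.1718
Δt' = γ(Δt − vΔx/c²) = 3.1718 × (1.38 μs − 0.949×1340 m / (2.998×10^8 m/s))
= 3.1718 × (-2.8617 μs) = -9.08 μs

Δt' ≈ -9.08 μs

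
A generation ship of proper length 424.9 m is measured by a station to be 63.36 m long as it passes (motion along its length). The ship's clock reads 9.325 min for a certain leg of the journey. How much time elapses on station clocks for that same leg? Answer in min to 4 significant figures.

Length contraction ⇒ γ = L₀/L = 424.9/63.36 = 6.70612
Time dilation: Δt = γτ₀ = 6.70612 × 9.325 min = 62.53 min

Δt ≈ 62.53 min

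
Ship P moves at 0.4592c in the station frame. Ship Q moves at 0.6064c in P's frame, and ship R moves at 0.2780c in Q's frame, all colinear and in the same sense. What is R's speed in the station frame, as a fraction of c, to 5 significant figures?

u ≈ 0.90240c

Compose boost 2: (0.6064 + 0.4592)/(1 + 0.6064×0.4592) = 1.0656/1.278459 = 0.8335035
Compose boost 3: (0.2780 + 0.8335035)/(1 + 0.2780×0.8335035) = 1.111504/1.231714 = 0.90240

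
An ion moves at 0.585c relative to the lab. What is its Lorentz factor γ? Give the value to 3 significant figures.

γ ≈ 1.23

γ = 1/√(1 − β²) = 1/√(1 − 0.585²) = 1/√(0.65777) = 1.23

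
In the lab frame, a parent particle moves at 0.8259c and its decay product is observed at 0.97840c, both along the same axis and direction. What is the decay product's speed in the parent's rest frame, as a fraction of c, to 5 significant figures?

u' ≈ 0.79452c

Inverse velocity addition: u' = (u − v)/(1 − uv/c²)
= (0.97840 − 0.8259)/(1 − 0.97840×0.8259) = 0.15250/0.1919394 = 0.79452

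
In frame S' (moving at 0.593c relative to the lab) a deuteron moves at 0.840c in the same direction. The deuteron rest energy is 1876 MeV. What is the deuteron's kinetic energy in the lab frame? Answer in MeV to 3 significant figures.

u_lab = (0.840 + 0.593)/(1 + 0.840×0.593) = 0.956532
γ = 1/√(1 − 0.956532²) = 3.4290
K = (γ − 1)m₀c² = (3.4290 − 1) × 1876 = 2.4290 × 1876 = 4560 MeV

K ≈ 4560 MeV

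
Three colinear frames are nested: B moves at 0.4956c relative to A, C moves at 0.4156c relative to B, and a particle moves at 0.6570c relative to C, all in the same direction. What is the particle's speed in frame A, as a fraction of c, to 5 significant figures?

u ≈ 0.94397c

Compose boost 2: (0.4156 + 0.4956)/(1 + 0.4156×0.4956) = 0.91120/1.205971 = 0.7555735
Compose boost 3: (0.6570 + 0.7555735)/(1 + 0.6570×0.7555735) = 1.412573/1.496412 = 0.94397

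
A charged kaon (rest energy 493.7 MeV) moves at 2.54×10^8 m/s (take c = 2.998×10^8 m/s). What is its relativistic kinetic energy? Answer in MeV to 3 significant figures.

β = v/c = 2.54×10^8 / 2.998×10^8 = 0.84723
γ = 1/√(1 − 0.84723²) = 1.8824
K = (γ − 1)m₀c² = (1.8824 − 1) × 493.7 MeV = 0.88245 × 493.7 MeV = 436 MeV

K ≈ 436 MeV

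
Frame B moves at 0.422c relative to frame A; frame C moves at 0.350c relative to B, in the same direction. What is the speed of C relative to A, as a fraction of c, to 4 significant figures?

Compose boost 2: (0.350 + 0.422)/(1 + 0.350×0.422) = 0.7720/1.14770 = 0.6726

u ≈ 0.6726c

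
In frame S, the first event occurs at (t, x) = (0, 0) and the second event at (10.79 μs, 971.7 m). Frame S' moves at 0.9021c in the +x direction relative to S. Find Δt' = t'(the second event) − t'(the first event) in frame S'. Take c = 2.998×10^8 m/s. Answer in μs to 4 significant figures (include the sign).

γ = 1/√(1 − 0.9021²) = 2.31735
Δt' = γ(Δt − vΔx/c²) = 2.31735 × (10.79 μs − 0.9021×971.7 m / (2.998×10^8 m/s))
= 2.31735 × (7.86615 μs) = 18.23 μs

Δt' ≈ 18.23 μs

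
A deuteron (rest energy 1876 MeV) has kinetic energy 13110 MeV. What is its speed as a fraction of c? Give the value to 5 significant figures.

γ = 1 + K/(m₀c²) = 1 + 13110/1876 = 7.988273
β = √(1 − 1/γ²) = 0.99213

β ≈ 0.99213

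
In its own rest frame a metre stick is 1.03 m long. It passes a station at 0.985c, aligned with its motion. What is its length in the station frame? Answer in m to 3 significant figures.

L ≈ 0.178 m

γ = 1/√(1 − 0.985²) = 5.7953
Length contraction: L = L₀/γ = 1.03/5.7953 = 0.178 m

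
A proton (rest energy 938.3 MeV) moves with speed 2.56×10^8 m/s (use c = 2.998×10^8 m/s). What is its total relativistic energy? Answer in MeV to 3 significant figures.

E ≈ 1800 MeV

β = v/c = 2.56×10^8 / 2.998×10^8 = 0.85390
γ = 1/√(1 − 0.85390²) = 1.9215
E = γm₀c² = 1.9215 × 938.3 MeV = 1800 MeV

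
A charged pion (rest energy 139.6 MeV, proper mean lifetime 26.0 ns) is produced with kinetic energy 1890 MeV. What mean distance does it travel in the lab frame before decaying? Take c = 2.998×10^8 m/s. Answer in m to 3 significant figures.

γ = 1 + K/(m₀c²) = 1 + 1890/139.6 = 14.539
β = √(1 − 1/γ²) = 0.99763
Dilated lifetime: γτ₀ = 14.539 × 26.0 ns = 378.01 ns
d = βc·γτ₀ = 0.99763 × (2.998×10^8 m/s) × 3.7801×10^-7 s = 113 m

d ≈ 113 m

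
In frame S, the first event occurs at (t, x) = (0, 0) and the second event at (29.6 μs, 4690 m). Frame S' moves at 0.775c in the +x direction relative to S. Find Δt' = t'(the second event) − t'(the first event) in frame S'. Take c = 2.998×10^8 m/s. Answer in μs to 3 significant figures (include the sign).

γ = 1/√(1 − 0.775²) = 1.5824
Δt' = γ(Δt − vΔx/c²) = 1.5824 × (29.6 μs − 0.775×4690 m / (2.998×10^8 m/s))
= 1.5824 × (17.476 μs) = 27.7 μs

Δt' ≈ 27.7 μs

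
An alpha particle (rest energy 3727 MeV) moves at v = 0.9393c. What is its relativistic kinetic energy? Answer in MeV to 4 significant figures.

K ≈ 7136 MeV

γ = 1/√(1 − 0.9393²) = 2.91463
K = (γ − 1)m₀c² = (2.91463 − 1) × 3727 MeV = 1.91463 × 3727 MeV = 7136 MeV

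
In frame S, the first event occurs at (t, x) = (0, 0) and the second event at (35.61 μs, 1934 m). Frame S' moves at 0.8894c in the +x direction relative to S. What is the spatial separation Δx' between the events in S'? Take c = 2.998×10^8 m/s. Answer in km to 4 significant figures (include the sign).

Δx' ≈ -16.54 km

γ = 1/√(1 − 0.8894²) = 2.18756
Δx' = γ(Δx − vΔt) = 2.18756 × (1934 m − 0.8894×(2.998×10^8 m/s)×35.61×10^-6 s)
= 2.18756 × (-7561.13 m) = -16.54 km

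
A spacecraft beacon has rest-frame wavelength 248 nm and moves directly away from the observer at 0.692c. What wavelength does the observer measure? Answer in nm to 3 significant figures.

Relativistic Doppler: λ_obs = λ_src √((1+β)/(1−β))
= 248 × √(1.6920/0.30800) = 248 × 2.3438 = 581 nm

λ_obs ≈ 581 nm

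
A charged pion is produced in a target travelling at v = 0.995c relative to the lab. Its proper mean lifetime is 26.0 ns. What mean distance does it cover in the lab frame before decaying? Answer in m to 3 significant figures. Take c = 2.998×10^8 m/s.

d ≈ 77.7 m

γ = 1/√(1 − 0.995²) = 10.013
Dilated lifetime: Δt = γτ₀ = 10.013 × 26.0 ns = 260.33 ns
d = vΔt = 0.995c × 260.33 ns = 2.9830×10^8 m/s × 2.6033×10^-7 s = 77.7 m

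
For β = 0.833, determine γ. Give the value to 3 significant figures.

γ ≈ 1.81

γ = 1/√(1 − β²) = 1/√(1 − 0.833²) = 1/√(0.30611) = 1.81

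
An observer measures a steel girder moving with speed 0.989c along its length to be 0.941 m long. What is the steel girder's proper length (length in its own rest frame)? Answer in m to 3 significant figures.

L₀ ≈ 6.36 m

γ = 1/√(1 − 0.989²) = 6.7606
L₀ = γL = 6.7606 × 0.941 = 6.36 m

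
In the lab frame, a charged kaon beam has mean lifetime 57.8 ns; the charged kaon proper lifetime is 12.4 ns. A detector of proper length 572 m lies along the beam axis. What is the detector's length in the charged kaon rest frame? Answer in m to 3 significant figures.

L ≈ 123 m

Time dilation ⇒ γ = Δt/τ₀ = 57.8/12.4 = 4.6613
Length contraction: L = L₀/γ = 572/4.6613 = 123 m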